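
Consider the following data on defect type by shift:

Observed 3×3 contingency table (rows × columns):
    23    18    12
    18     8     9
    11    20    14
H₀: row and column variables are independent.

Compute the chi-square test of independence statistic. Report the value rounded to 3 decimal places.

Row totals [53, 35, 45], col totals [52, 46, 35], n=133
χ² = (23−20.72)²/20.72 + (18−18.33)²/18.33 + (12−13.95)²/13.95 + (18−13.68)²/13.68 + (8−12.11)²/12.11 + (9−9.21)²/9.21 + (11−17.59)²/17.59 + (20−15.56)²/15.56 + (14−11.84)²/11.84 = 7.4154
df = 4

test statistic = 7.415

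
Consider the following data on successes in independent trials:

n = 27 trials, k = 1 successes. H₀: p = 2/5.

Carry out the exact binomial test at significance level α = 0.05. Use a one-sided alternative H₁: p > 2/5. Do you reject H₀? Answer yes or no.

Exact binomial: n=27, k=1, p₀=2/5=0.4000
P(X≥1) from Σ C(n,i)·p₀^i·(1−p₀)^(n−i)
p-value (one-sided, H₁ greater) = 1.00000
At α=0.05: p ≥ α → fail to reject H₀

reject H₀: no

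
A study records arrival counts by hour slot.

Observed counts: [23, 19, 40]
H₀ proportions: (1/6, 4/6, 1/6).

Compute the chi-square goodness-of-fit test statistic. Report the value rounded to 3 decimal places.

test statistic = 80.384

n = 82; E_i = n·p_i = [13.67, 54.67, 13.67]
χ² = (23−13.67)²/13.67 + (19−54.67)²/54.67 + (40−13.67)²/13.67 = 80.3841
df = 2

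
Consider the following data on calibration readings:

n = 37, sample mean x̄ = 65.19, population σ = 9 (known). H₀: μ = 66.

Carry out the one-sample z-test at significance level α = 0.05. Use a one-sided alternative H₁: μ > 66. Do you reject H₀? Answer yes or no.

reject H₀: no

SE = σ/√n = 9/√37 = 1.4796
z = (x̄−μ₀)/SE = (65.19−66)/1.4796 = -0.5474
p-value (one-sided, H₁ greater) = 0.70796
At α=0.05: p ≥ α → fail to reject H₀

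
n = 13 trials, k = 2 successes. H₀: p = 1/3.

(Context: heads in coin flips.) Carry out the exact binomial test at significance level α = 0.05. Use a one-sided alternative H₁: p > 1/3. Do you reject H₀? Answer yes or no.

Exact binomial: n=13, k=2, p₀=1/3=0.3333
P(X≥2) from Σ C(n,i)·p₀^i·(1−p₀)^(n−i)
p-value (one-sided, H₁ greater) = 0.96146
At α=0.05: p ≥ α → fail to reject H₀

reject H₀: no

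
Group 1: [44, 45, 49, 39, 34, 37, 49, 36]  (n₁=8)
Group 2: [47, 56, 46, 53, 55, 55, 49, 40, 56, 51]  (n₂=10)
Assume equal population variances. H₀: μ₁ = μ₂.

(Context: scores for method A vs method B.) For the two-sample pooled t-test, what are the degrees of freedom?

degrees of freedom = 16

df = n₁ + n₂ − 2 = 8 + 10 − 2 = 16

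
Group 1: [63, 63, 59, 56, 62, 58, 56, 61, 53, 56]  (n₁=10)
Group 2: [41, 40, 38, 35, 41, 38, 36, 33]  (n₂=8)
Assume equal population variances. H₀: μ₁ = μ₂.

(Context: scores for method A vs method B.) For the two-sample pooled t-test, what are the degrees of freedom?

df = n₁ + n₂ − 2 = 10 + 8 − 2 = 16

degrees of freedom = 16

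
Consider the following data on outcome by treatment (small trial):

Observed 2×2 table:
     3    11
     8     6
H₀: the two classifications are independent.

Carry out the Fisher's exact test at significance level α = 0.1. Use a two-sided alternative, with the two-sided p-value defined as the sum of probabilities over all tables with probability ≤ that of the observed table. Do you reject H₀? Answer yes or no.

reject H₀: no

Margins: r₁=14, r₂=14, c₁=11, c₂=17, n=28
p_obs = C(14,3)·C(14,8)/C(28,11); sum pmf over tables with pmf ≤ p_obs
p-value (two-sided) = 0.12011
At α=0.1: p ≥ α → fail to reject H₀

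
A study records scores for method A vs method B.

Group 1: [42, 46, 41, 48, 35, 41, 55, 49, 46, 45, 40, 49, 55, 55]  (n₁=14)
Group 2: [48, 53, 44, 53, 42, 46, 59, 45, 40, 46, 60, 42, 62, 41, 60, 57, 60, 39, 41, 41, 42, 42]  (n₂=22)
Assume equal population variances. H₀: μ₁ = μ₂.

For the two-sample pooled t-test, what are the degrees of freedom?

df = n₁ + n₂ − 2 = 14 + 22 − 2 = 34

degrees of freedom = 34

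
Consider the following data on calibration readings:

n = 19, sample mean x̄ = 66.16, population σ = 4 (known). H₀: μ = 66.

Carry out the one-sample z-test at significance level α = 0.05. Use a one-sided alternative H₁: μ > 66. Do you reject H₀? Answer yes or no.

reject H₀: no

SE = σ/√n = 4/√19 = 0.9177
z = (x̄−μ₀)/SE = (66.16−66)/0.9177 = 0.1744
p-value (one-sided, H₁ greater) = 0.43079
At α=0.05: p ≥ α → fail to reject H₀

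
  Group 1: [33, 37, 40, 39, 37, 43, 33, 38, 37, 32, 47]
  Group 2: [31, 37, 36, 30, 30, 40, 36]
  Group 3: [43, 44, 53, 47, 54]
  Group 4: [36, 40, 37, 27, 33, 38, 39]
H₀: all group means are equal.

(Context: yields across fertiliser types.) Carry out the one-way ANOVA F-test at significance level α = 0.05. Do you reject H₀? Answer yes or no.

Group means [37.82, 34.29, 48.20, 35.71], grand mean 38.233
SSB = Σnᵢ(x̄ᵢ−x̄)² = 652.073; SSW = ΣΣ(x−x̄ᵢ)² = 515.294
MSB = 652.073/3 = 217.3577; MSW = 515.294/26 = 19.8190
F = MSB/MSW = 10.9671
df = (3, 26)
p-value (upper-tail) = 0.00008
At α=0.05: p < α → reject H₀

reject H₀: yes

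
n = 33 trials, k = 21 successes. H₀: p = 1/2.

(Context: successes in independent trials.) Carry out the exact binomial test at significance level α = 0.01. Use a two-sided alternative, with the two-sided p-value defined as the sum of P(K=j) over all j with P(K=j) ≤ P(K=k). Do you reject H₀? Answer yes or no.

reject H₀: no

Exact binomial: n=33, k=21, p₀=1/2=0.5000
P(X=j) = C(n,j)·p₀^j·(1−p₀)^(n−j); p = Σ P(X=j) over j with P(X=j) ≤ P(X=21)
p-value (two-sided) = 0.16276
At α=0.01: p ≥ α → fail to reject H₀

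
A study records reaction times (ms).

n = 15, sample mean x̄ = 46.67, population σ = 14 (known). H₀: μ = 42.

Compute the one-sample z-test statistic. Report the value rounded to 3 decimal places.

test statistic = 1.292

SE = σ/√n = 14/√15 = 3.6148
z = (x̄−μ₀)/SE = (46.67−42)/3.6148 = 1.2919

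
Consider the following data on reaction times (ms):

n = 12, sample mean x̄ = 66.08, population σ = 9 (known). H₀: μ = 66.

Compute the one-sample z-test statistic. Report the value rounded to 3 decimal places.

test statistic = 0.031

SE = σ/√n = 9/√12 = 2.5981
z = (x̄−μ₀)/SE = (66.08−66)/2.5981 = 0.0308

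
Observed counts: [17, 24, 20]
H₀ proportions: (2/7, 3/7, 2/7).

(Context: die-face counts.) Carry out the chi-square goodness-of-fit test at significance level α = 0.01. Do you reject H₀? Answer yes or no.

reject H₀: no

n = 61; E_i = n·p_i = [17.43, 26.14, 17.43]
χ² = (17−17.43)²/17.43 + (24−26.14)²/26.14 + (20−17.43)²/17.43 = 0.5656
df = 2
p-value (upper-tail) = 0.75368
At α=0.01: p ≥ α → fail to reject H₀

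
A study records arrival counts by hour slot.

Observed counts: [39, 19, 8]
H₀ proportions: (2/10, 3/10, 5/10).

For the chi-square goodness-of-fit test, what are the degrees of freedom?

degrees of freedom = 2

df = k − 1 = 3 − 1 = 2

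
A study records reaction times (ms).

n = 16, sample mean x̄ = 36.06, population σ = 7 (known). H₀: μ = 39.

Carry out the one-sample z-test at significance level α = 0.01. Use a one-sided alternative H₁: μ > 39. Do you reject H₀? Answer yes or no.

reject H₀: no

SE = σ/√n = 7/√16 = 1.7500
z = (x̄−μ₀)/SE = (36.06−39)/1.7500 = -1.6800
p-value (one-sided, H₁ greater) = 0.95352
At α=0.01: p ≥ α → fail to reject H₀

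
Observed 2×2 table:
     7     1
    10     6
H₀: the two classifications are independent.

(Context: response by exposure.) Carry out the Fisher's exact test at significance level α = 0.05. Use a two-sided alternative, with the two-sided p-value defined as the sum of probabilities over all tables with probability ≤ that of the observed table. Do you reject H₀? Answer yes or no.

reject H₀: no

Margins: r₁=8, r₂=16, c₁=17, c₂=7, n=24
p_obs = C(8,7)·C(16,10)/C(24,17); sum pmf over tables with pmf ≤ p_obs
p-value (two-sided) = 0.35215
At α=0.05: p ≥ α → fail to reject H₀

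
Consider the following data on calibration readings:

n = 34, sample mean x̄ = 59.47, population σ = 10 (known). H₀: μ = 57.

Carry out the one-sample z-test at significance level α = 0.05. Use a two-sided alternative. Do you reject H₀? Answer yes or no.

reject H₀: no

SE = σ/√n = 10/√34 = 1.7150
z = (x̄−μ₀)/SE = (59.47−57)/1.7150 = 1.4402
p-value (two-sided) = 0.14980
At α=0.05: p ≥ α → fail to reject H₀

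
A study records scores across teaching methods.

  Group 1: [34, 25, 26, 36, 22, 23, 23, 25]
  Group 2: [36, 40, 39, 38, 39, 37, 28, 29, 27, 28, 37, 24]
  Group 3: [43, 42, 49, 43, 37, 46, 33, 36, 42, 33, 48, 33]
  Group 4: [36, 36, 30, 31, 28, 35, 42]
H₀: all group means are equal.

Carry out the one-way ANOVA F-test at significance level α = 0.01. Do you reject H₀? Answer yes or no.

Group means [26.75, 33.50, 40.42, 34.00], grand mean 34.333
SSB = Σnᵢ(x̄ᵢ−x̄)² = 913.250; SSW = ΣΣ(x−x̄ᵢ)² = 1073.417
MSB = 913.250/3 = 304.4167; MSW = 1073.417/35 = 30.6690
F = MSB/MSW = 9.9259
df = (3, 35)
p-value (upper-tail) = 0.00007
At α=0.01: p < α → reject H₀

reject H₀: yes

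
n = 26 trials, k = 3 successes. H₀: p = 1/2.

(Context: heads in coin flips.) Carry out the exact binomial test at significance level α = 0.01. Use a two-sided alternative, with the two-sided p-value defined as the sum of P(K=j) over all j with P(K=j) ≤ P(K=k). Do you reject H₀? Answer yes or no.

Exact binomial: n=26, k=3, p₀=1/2=0.5000
P(X=j) = C(n,j)·p₀^j·(1−p₀)^(n−j); p = Σ P(X=j) over j with P(X=j) ≤ P(X=3)
p-value (two-sided) = 0.00009
At α=0.01: p < α → reject H₀

reject H₀: yes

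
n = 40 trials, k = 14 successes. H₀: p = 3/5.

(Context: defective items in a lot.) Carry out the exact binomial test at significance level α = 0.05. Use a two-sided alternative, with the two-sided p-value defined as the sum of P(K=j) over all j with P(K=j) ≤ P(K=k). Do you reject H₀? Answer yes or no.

reject H₀: yes

Exact binomial: n=40, k=14, p₀=3/5=0.6000
P(X=j) = C(n,j)·p₀^j·(1−p₀)^(n−j); p = Σ P(X=j) over j with P(X=j) ≤ P(X=14)
p-value (two-sided) = 0.00182
At α=0.05: p < α → reject H₀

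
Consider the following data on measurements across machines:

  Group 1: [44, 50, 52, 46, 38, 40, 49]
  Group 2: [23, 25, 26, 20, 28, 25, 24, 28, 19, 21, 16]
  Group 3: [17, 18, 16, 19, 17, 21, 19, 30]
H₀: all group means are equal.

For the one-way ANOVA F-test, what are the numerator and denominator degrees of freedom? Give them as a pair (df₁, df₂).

degrees of freedom = [2, 23]

k = 3 groups, N = 26 total
df = (k−1, N−k) = (3−1, 26−3) = (2, 23)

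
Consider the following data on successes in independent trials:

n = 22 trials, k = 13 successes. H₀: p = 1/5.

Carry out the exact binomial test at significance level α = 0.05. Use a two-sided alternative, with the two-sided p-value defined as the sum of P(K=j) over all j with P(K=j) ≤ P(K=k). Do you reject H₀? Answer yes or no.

Exact binomial: n=22, k=13, p₀=1/5=0.2000
P(X=j) = C(n,j)·p₀^j·(1−p₀)^(n−j); p = Σ P(X=j) over j with P(X=j) ≤ P(X=13)
p-value (two-sided) = 0.00006
At α=0.05: p < α → reject H₀

reject H₀: yes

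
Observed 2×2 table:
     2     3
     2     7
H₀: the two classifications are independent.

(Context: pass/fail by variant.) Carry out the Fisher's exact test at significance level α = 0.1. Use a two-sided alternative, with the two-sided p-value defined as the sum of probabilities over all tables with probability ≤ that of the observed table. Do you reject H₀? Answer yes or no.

reject H₀: no

Margins: r₁=5, r₂=9, c₁=4, c₂=10, n=14
p_obs = C(5,2)·C(9,2)/C(14,4); sum pmf over tables with pmf ≤ p_obs
p-value (two-sided) = 0.58042
At α=0.1: p ≥ α → fail to reject H₀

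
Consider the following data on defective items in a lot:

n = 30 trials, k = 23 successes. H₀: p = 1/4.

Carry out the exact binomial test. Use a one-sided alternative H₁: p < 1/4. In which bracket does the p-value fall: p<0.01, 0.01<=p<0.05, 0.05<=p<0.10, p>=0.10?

Exact binomial: n=30, k=23, p₀=1/4=0.2500
P(X≤23) from Σ C(n,i)·p₀^i·(1−p₀)^(n−i)
p-value (one-sided, H₁ less) = 1.00000
→ bracket: p>=0.10

p-value bracket: p>=0.10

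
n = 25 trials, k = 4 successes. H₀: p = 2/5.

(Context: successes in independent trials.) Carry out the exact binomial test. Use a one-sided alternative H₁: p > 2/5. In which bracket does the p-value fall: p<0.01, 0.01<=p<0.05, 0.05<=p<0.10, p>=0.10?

Exact binomial: n=25, k=4, p₀=2/5=0.4000
P(X≥4) from Σ C(n,i)·p₀^i·(1−p₀)^(n−i)
p-value (one-sided, H₁ greater) = 0.99763
→ bracket: p>=0.10

p-value bracket: p>=0.10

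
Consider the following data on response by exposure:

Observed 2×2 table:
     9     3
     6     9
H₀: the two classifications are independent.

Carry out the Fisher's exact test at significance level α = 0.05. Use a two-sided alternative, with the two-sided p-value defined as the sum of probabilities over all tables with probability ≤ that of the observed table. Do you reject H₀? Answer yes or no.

reject H₀: no

Margins: r₁=12, r₂=15, c₁=15, c₂=12, n=27
p_obs = C(12,9)·C(15,6)/C(27,15); sum pmf over tables with pmf ≤ p_obs
p-value (two-sided) = 0.12075
At α=0.05: p ≥ α → fail to reject H₀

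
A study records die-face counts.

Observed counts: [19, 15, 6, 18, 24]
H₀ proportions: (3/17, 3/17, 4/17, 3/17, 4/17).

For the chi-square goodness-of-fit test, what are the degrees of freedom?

df = k − 1 = 5 − 1 = 4

degrees of freedom = 4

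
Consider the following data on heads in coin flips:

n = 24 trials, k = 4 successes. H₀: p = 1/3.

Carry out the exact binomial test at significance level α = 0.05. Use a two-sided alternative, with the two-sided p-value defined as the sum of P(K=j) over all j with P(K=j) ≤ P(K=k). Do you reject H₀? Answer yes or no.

reject H₀: no

Exact binomial: n=24, k=4, p₀=1/3=0.3333
P(X=j) = C(n,j)·p₀^j·(1−p₀)^(n−j); p = Σ P(X=j) over j with P(X=j) ≤ P(X=4)
p-value (two-sided) = 0.12701
At α=0.05: p ≥ α → fail to reject H₀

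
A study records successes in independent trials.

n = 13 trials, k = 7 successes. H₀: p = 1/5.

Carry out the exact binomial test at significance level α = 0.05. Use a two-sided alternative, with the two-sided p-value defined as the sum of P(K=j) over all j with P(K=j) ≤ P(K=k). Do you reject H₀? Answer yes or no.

reject H₀: yes

Exact binomial: n=13, k=7, p₀=1/5=0.2000
P(X=j) = C(n,j)·p₀^j·(1−p₀)^(n−j); p = Σ P(X=j) over j with P(X=j) ≤ P(X=7)
p-value (two-sided) = 0.00700
At α=0.05: p < α → reject H₀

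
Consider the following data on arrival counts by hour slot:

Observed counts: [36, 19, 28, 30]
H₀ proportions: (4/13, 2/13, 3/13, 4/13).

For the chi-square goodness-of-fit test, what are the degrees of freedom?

df = k − 1 = 4 − 1 = 3

degrees of freedom = 3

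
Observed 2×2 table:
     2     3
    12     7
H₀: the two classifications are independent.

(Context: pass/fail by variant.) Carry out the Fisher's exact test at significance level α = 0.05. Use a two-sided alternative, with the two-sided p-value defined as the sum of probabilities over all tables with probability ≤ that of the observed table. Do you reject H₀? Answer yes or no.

Margins: r₁=5, r₂=19, c₁=14, c₂=10, n=24
p_obs = C(5,2)·C(19,12)/C(24,14); sum pmf over tables with pmf ≤ p_obs
p-value (two-sided) = 0.61462
At α=0.05: p ≥ α → fail to reject H₀

reject H₀: no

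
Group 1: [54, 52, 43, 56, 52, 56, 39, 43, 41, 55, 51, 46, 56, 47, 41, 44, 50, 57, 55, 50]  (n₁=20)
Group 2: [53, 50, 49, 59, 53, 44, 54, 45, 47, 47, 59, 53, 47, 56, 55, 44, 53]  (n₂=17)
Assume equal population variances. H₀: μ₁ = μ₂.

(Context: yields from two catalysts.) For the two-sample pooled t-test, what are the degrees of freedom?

df = n₁ + n₂ − 2 = 20 + 17 − 2 = 35

degrees of freedom = 35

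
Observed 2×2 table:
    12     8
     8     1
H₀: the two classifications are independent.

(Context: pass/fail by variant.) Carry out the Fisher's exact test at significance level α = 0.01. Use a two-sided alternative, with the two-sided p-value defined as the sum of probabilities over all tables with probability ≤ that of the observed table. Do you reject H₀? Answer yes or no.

reject H₀: no

Margins: r₁=20, r₂=9, c₁=20, c₂=9, n=29
p_obs = C(20,12)·C(9,8)/C(29,20); sum pmf over tables with pmf ≤ p_obs
p-value (two-sided) = 0.20119
At α=0.01: p ≥ α → fail to reject H₀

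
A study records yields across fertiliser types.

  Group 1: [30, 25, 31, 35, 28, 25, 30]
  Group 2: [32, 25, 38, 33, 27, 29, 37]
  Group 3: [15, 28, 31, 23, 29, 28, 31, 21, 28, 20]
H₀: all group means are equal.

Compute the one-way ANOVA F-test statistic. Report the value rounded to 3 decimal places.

test statistic = 3.610

Group means [29.14, 31.57, 25.40], grand mean 28.292
SSB = Σnᵢ(x̄ᵢ−x̄)² = 163.987; SSW = ΣΣ(x−x̄ᵢ)² = 476.971
MSB = 163.987/2 = 81.9935; MSW = 476.971/21 = 22.7129
F = MSB/MSW = 3.6100
df = (2, 21)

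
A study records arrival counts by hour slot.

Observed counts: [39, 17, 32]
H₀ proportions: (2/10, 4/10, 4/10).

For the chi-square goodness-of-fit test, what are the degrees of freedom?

degrees of freedom = 2

df = k − 1 = 3 − 1 = 2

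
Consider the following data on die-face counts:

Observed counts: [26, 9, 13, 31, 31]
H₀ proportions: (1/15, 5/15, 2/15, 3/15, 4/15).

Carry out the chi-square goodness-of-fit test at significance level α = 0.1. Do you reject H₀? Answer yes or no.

n = 110; E_i = n·p_i = [7.33, 36.67, 14.67, 22.00, 29.33]
χ² = (26−7.33)²/7.33 + (9−36.67)²/36.67 + (13−14.67)²/14.67 + (31−22.00)²/22.00 + (31−29.33)²/29.33 = 72.3568
df = 4
p-value (upper-tail) = 0.00000
At α=0.1: p < α → reject H₀

reject H₀: yes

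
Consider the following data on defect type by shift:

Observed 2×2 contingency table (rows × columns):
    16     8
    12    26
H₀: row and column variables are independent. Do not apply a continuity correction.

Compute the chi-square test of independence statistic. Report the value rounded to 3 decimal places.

Row totals [24, 38], col totals [28, 34], n=62
χ² = (16−10.84)²/10.84 + (8−13.16)²/13.16 + (12−17.16)²/17.16 + (26−20.84)²/20.84 = 7.3124
df = 1

test statistic = 7.312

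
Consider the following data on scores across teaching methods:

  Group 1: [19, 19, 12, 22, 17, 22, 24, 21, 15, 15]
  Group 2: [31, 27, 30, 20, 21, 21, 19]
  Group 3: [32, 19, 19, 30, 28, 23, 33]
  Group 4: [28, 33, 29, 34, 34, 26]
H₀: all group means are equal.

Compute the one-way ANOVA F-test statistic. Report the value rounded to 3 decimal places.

Group means [18.60, 24.14, 26.29, 30.67], grand mean 24.100
SSB = Σnᵢ(x̄ᵢ−x̄)² = 594.681; SSW = ΣΣ(x−x̄ᵢ)² = 554.019
MSB = 594.681/3 = 198.2270; MSW = 554.019/26 = 21.3084
F = MSB/MSW = 9.3028
df = (3, 26)

test statistic = 9.303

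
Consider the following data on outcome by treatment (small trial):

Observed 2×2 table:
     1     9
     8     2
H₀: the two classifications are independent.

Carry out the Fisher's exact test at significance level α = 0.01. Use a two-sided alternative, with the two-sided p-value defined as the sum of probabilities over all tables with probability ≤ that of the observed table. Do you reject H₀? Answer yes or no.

reject H₀: yes

Margins: r₁=10, r₂=10, c₁=9, c₂=11, n=20
p_obs = C(10,1)·C(10,8)/C(20,9); sum pmf over tables with pmf ≤ p_obs
p-value (two-sided) = 0.00548
At α=0.01: p < α → reject H₀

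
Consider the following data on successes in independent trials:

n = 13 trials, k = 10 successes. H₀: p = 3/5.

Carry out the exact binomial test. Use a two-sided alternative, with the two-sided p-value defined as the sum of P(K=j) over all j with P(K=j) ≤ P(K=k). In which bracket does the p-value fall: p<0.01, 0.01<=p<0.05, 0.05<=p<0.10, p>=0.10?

p-value bracket: p>=0.10

Exact binomial: n=13, k=10, p₀=3/5=0.6000
P(X=j) = C(n,j)·p₀^j·(1−p₀)^(n−j); p = Σ P(X=j) over j with P(X=j) ≤ P(X=10)
p-value (two-sided) = 0.26625
→ bracket: p>=0.10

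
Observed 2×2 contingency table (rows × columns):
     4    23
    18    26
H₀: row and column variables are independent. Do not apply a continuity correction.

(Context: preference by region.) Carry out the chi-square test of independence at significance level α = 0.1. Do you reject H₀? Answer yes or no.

reject H₀: yes

Row totals [27, 44], col totals [22, 49], n=71
χ² = (4−8.37)²/8.37 + (23−18.63)²/18.63 + (18−13.63)²/13.63 + (26−30.37)²/30.37 = 5.3278
df = 1
p-value (upper-tail) = 0.02099
At α=0.1: p < α → reject H₀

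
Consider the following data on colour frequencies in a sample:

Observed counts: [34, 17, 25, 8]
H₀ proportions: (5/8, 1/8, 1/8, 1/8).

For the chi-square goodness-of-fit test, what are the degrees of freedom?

df = k − 1 = 4 − 1 = 3

degrees of freedom = 3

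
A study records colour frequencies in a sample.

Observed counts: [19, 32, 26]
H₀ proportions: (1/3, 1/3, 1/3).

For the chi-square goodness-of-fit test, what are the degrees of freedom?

df = k − 1 = 3 − 1 = 2

degrees of freedom = 2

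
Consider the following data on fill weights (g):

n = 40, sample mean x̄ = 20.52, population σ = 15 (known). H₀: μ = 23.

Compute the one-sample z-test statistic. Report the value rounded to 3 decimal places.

SE = σ/√n = 15/√40 = 2.3717
z = (x̄−μ₀)/SE = (20.52−23)/2.3717 = -1.0457

test statistic = -1.046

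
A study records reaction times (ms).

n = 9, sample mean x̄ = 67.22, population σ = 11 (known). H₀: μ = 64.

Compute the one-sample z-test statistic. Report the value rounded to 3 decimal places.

SE = σ/√n = 11/√9 = 3.6667
z = (x̄−μ₀)/SE = (67.22−64)/3.6667 = 0.8782

test statistic = 0.878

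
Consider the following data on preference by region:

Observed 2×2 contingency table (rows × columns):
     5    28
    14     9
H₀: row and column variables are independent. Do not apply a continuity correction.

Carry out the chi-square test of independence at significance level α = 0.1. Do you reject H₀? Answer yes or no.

Row totals [33, 23], col totals [19, 37], n=56
χ² = (5−11.20)²/11.20 + (28−21.80)²/21.80 + (14−7.80)²/7.80 + (9−15.20)²/15.20 = 12.6372
df = 1
p-value (upper-tail) = 0.00038
At α=0.1: p < α → reject H₀

reject H₀: yes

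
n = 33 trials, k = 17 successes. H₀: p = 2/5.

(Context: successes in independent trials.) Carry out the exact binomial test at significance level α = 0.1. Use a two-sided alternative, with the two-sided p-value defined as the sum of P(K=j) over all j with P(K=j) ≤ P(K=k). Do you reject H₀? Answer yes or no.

Exact binomial: n=33, k=17, p₀=2/5=0.4000
P(X=j) = C(n,j)·p₀^j·(1−p₀)^(n−j); p = Σ P(X=j) over j with P(X=j) ≤ P(X=17)
p-value (two-sided) = 0.21342
At α=0.1: p ≥ α → fail to reject H₀

reject H₀: no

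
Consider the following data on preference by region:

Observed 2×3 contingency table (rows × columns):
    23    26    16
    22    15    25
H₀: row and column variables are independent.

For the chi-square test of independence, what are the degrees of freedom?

df = (r−1)(c−1) = (2−1)·(3−1) = 2

degrees of freedom = 2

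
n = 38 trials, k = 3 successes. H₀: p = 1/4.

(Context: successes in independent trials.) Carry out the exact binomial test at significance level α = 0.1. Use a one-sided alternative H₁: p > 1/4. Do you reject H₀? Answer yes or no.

reject H₀: no

Exact binomial: n=38, k=3, p₀=1/4=0.2500
P(X≥3) from Σ C(n,i)·p₀^i·(1−p₀)^(n−i)
p-value (one-sided, H₁ greater) = 0.99836
At α=0.1: p ≥ α → fail to reject H₀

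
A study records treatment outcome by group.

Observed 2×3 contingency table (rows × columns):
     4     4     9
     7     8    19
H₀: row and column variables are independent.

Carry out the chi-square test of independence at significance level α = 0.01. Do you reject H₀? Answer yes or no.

reject H₀: no

Row totals [17, 34], col totals [11, 12, 28], n=51
χ² = (4−3.67)²/3.67 + (4−4.00)²/4.00 + (9−9.33)²/9.33 + (7−7.33)²/7.33 + (8−8.00)²/8.00 + (19−18.67)²/18.67 = 0.0633
df = 2
p-value (upper-tail) = 0.96884
At α=0.01: p ≥ α → fail to reject H₀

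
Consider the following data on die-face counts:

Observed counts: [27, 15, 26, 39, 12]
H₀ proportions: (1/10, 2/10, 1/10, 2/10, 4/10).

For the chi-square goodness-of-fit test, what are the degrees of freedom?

df = k − 1 = 5 − 1 = 4

degrees of freedom = 4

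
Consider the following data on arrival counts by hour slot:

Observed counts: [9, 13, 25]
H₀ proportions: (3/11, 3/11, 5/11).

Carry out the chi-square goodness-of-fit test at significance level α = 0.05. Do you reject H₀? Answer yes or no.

reject H₀: no

n = 47; E_i = n·p_i = [12.82, 12.82, 21.36]
χ² = (9−12.82)²/12.82 + (13−12.82)²/12.82 + (25−21.36)²/21.36 = 1.7589
df = 2
p-value (upper-tail) = 0.41502
At α=0.05: p ≥ α → fail to reject H₀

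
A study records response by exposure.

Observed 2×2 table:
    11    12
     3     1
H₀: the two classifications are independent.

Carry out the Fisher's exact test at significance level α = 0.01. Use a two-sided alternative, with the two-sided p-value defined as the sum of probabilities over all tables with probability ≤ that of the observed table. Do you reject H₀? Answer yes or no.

Margins: r₁=23, r₂=4, c₁=14, c₂=13, n=27
p_obs = C(23,11)·C(4,3)/C(27,14); sum pmf over tables with pmf ≤ p_obs
p-value (two-sided) = 0.59556
At α=0.01: p ≥ α → fail to reject H₀

reject H₀: no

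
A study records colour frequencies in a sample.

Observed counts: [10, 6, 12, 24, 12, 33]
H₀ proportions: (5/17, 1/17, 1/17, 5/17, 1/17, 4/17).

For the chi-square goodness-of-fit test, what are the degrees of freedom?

df = k − 1 = 6 − 1 = 5

degrees of freedom = 5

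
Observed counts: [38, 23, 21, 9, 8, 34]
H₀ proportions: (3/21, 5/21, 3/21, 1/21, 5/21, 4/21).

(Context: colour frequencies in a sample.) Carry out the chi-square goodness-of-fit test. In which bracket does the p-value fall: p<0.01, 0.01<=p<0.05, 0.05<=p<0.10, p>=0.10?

n = 133; E_i = n·p_i = [19.00, 31.67, 19.00, 6.33, 31.67, 25.33]
χ² = (38−19.00)²/19.00 + (23−31.67)²/31.67 + (21−19.00)²/19.00 + (9−6.33)²/6.33 + (8−31.67)²/31.67 + (34−25.33)²/25.33 = 43.3579
df = 5
p-value (upper-tail) = 0.00000
→ bracket: p<0.01

p-value bracket: p<0.01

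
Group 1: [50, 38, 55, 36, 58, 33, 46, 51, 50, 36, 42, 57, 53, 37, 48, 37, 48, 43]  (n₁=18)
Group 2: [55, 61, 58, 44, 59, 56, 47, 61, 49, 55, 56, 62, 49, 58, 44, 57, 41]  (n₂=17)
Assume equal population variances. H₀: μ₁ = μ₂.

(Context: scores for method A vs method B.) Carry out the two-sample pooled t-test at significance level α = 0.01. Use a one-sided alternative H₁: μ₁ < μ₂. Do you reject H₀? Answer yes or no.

x̄₁=45.444, s₁=7.950, n₁=18
x̄₂=53.647, s₂=6.633, n₂=17
s_p² = [17·7.950² + 16·6.633²]/33 = 53.8887
SE = √(s_p²·(1/18+1/17)) = 2.4827
t = (45.444−53.647)/2.4827 = -3.3039
df = 33
p-value (one-sided, H₁ less) = 0.00115
At α=0.01: p < α → reject H₀

reject H₀: yes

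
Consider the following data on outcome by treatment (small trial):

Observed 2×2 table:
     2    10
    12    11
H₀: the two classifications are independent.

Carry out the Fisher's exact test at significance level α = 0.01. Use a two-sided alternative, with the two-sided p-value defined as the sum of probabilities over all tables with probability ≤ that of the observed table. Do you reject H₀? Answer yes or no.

reject H₀: no

Margins: r₁=12, r₂=23, c₁=14, c₂=21, n=35
p_obs = C(12,2)·C(23,12)/C(35,14); sum pmf over tables with pmf ≤ p_obs
p-value (two-sided) = 0.06973
At α=0.01: p ≥ α → fail to reject H₀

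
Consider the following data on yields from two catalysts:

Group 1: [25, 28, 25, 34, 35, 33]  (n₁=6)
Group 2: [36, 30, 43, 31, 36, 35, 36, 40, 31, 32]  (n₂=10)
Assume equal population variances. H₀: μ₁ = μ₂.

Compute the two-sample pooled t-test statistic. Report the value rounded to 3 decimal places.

x̄₁=30.000, s₁=4.561, n₁=6
x̄₂=35.000, s₂=4.190, n₂=10
s_p² = [5·4.561² + 9·4.190²]/14 = 18.7143
SE = √(s_p²·(1/6+1/10)) = 2.2339
t = (30.000−35.000)/2.2339 = -2.2382
df = 14

test statistic = -2.238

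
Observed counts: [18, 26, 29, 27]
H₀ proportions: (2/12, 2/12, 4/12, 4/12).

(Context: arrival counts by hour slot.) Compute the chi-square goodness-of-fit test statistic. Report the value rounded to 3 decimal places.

test statistic = 7.100

n = 100; E_i = n·p_i = [16.67, 16.67, 33.33, 33.33]
χ² = (18−16.67)²/16.67 + (26−16.67)²/16.67 + (29−33.33)²/33.33 + (27−33.33)²/33.33 = 7.1000
df = 3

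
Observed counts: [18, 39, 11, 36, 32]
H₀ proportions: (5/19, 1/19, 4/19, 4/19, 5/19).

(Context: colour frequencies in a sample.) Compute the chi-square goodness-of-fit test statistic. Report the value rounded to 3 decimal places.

n = 136; E_i = n·p_i = [35.79, 7.16, 28.63, 28.63, 35.79]
χ² = (18−35.79)²/35.79 + (39−7.16)²/7.16 + (11−28.63)²/28.63 + (36−28.63)²/28.63 + (32−35.79)²/35.79 = 163.6482
df = 4

test statistic = 163.648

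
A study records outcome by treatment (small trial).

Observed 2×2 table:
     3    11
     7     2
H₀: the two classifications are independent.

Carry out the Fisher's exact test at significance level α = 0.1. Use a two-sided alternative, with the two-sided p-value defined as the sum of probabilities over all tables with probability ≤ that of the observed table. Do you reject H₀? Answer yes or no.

Margins: r₁=14, r₂=9, c₁=10, c₂=13, n=23
p_obs = C(14,3)·C(9,7)/C(23,10); sum pmf over tables with pmf ≤ p_obs
p-value (two-sided) = 0.01306
At α=0.1: p < α → reject H₀

reject H₀: yes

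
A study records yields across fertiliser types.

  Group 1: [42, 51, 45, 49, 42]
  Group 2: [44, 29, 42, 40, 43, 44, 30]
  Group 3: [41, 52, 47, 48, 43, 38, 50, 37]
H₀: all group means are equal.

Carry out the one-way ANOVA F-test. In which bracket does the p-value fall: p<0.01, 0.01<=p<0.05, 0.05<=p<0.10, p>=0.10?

p-value bracket: 0.05<=p<0.10

Group means [45.80, 38.86, 44.50], grand mean 42.850
SSB = Σnᵢ(x̄ᵢ−x̄)² = 176.893; SSW = ΣΣ(x−x̄ᵢ)² = 541.657
MSB = 176.893/2 = 88.4464; MSW = 541.657/17 = 31.8622
F = MSB/MSW = 2.7759
df = (2, 17)
p-value (upper-tail) = 0.09053
→ bracket: 0.05<=p<0.10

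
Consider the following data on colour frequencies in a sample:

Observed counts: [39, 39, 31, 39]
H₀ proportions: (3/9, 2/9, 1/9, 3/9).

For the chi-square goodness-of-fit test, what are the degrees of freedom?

degrees of freedom = 3

df = k − 1 = 4 − 1 = 3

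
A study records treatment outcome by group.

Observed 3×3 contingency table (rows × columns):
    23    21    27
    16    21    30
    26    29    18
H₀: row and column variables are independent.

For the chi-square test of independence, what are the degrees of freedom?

degrees of freedom = 4

df = (r−1)(c−1) = (3−1)·(3−1) = 4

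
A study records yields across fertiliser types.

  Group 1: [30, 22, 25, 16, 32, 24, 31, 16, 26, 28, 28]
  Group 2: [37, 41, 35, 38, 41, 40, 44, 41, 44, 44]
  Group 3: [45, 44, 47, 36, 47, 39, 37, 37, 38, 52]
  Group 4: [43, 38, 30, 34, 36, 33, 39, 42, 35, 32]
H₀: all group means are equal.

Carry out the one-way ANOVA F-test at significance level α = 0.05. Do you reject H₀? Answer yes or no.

reject H₀: yes

Group means [25.27, 40.50, 42.20, 36.20], grand mean 35.780
SSB = Σnᵢ(x̄ᵢ−x̄)² = 1851.143; SSW = ΣΣ(x−x̄ᵢ)² = 823.882
MSB = 1851.143/3 = 617.0475; MSW = 823.882/37 = 22.2671
F = MSB/MSW = 27.7112
df = (3, 37)
p-value (upper-tail) = 0.00000
At α=0.05: p < α → reject H₀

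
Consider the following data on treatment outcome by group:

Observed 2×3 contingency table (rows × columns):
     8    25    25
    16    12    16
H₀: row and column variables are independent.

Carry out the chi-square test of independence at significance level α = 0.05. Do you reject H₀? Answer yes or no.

reject H₀: yes

Row totals [58, 44], col totals [24, 37, 41], n=102
χ² = (8−13.65)²/13.65 + (25−21.04)²/21.04 + (25−23.31)²/23.31 + (16−10.35)²/10.35 + (12−15.96)²/15.96 + (16−17.69)²/17.69 = 7.4282
df = 2
p-value (upper-tail) = 0.02438
At α=0.05: p < α → reject H₀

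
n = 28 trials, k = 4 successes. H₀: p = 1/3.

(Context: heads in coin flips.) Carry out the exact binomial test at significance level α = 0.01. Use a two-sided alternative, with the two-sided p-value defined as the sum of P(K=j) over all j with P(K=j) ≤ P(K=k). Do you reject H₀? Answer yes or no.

reject H₀: no

Exact binomial: n=28, k=4, p₀=1/3=0.3333
P(X=j) = C(n,j)·p₀^j·(1−p₀)^(n−j); p = Σ P(X=j) over j with P(X=j) ≤ P(X=4)
p-value (two-sided) = 0.04267
At α=0.01: p ≥ α → fail to reject H₀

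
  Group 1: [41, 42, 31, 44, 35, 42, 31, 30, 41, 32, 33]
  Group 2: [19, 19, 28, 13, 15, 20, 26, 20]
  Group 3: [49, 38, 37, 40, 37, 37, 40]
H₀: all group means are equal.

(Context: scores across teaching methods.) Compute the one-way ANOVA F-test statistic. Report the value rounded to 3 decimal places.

test statistic = 35.427

Group means [36.55, 20.00, 39.71], grand mean 32.308
SSB = Σnᵢ(x̄ᵢ−x̄)² = 1793.383; SSW = ΣΣ(x−x̄ᵢ)² = 582.156
MSB = 1793.383/2 = 896.6913; MSW = 582.156/23 = 25.3111
F = MSB/MSW = 35.4268
df = (2, 23)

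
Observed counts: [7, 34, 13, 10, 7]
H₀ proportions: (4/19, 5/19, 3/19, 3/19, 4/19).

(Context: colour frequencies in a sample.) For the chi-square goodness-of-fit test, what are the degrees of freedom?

df = k − 1 = 5 − 1 = 4

degrees of freedom = 4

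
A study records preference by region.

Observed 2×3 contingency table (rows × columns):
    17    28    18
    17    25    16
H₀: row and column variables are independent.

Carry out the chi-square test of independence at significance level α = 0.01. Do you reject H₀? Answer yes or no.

reject H₀: no

Row totals [63, 58], col totals [34, 53, 34], n=121
χ² = (17−17.70)²/17.70 + (28−27.60)²/27.60 + (18−17.70)²/17.70 + (17−16.30)²/16.30 + (25−25.40)²/25.40 + (16−16.30)²/16.30 = 0.0810
df = 2
p-value (upper-tail) = 0.96032
At α=0.01: p ≥ α → fail to reject H₀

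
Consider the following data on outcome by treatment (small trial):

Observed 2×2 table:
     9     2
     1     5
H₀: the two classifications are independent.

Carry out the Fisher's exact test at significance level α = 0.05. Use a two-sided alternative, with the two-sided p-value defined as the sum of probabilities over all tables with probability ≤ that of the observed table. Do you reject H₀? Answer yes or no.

reject H₀: yes

Margins: r₁=11, r₂=6, c₁=10, c₂=7, n=17
p_obs = C(11,9)·C(6,1)/C(17,10); sum pmf over tables with pmf ≤ p_obs
p-value (two-sided) = 0.03450
At α=0.05: p < α → reject H₀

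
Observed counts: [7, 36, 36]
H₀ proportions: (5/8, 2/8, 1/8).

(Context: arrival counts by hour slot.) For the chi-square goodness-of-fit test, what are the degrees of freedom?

degrees of freedom = 2

df = k − 1 = 3 − 1 = 2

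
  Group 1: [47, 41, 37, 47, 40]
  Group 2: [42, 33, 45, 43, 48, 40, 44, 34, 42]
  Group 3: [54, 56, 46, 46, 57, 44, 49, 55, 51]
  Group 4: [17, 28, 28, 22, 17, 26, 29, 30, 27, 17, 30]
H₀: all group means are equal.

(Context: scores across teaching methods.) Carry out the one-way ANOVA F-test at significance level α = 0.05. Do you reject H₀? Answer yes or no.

Group means [42.40, 41.22, 50.89, 24.64], grand mean 38.588
SSB = Σnᵢ(x̄ᵢ−x̄)² = 3638.045; SSW = ΣΣ(x−x̄ᵢ)² = 750.190
MSB = 3638.045/3 = 1212.6818; MSW = 750.190/30 = 25.0063
F = MSB/MSW = 48.4950
df = (3, 30)
p-value (upper-tail) = 0.00000
At α=0.05: p < α → reject H₀

reject H₀: yes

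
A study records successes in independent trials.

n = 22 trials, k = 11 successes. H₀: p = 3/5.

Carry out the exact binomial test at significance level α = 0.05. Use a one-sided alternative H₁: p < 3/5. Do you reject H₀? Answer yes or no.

Exact binomial: n=22, k=11, p₀=3/5=0.6000
P(X≤11) from Σ C(n,i)·p₀^i·(1−p₀)^(n−i)
p-value (one-sided, H₁ less) = 0.22805
At α=0.05: p ≥ α → fail to reject H₀

reject H₀: no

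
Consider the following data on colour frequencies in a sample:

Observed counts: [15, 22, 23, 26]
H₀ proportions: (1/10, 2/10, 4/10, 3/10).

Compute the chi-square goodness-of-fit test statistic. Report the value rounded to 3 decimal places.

test statistic = 9.882

n = 86; E_i = n·p_i = [8.60, 17.20, 34.40, 25.80]
χ² = (15−8.60)²/8.60 + (22−17.20)²/17.20 + (23−34.40)²/34.40 + (26−25.80)²/25.80 = 9.8818
df = 3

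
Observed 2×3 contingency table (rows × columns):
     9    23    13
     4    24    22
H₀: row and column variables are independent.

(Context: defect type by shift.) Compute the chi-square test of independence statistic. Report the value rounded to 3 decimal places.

Row totals [45, 50], col totals [13, 47, 35], n=95
χ² = (9−6.16)²/6.16 + (23−22.26)²/22.26 + (13−16.58)²/16.58 + (4−6.84)²/6.84 + (24−24.74)²/24.74 + (22−18.42)²/18.42 = 4.0066
df = 2

test statistic = 4.007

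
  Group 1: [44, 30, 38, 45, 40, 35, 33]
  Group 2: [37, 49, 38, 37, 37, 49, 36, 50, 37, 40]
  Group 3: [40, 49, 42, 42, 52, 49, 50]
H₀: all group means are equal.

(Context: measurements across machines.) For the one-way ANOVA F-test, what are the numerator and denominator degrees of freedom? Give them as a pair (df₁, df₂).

degrees of freedom = [2, 21]

k = 3 groups, N = 24 total
df = (k−1, N−k) = (3−1, 24−3) = (2, 21)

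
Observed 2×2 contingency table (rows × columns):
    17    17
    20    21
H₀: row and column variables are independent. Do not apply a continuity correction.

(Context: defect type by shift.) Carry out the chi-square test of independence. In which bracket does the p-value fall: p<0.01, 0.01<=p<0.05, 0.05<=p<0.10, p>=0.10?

p-value bracket: p>=0.10

Row totals [34, 41], col totals [37, 38], n=75
χ² = (17−16.77)²/16.77 + (17−17.23)²/17.23 + (20−20.23)²/20.23 + (21−20.77)²/20.77 = 0.0111
df = 1
p-value (upper-tail) = 0.91625
→ bracket: p>=0.10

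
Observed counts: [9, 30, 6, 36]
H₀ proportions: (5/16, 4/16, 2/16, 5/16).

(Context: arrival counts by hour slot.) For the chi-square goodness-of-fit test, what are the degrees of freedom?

degrees of freedom = 3

df = k − 1 = 4 − 1 = 3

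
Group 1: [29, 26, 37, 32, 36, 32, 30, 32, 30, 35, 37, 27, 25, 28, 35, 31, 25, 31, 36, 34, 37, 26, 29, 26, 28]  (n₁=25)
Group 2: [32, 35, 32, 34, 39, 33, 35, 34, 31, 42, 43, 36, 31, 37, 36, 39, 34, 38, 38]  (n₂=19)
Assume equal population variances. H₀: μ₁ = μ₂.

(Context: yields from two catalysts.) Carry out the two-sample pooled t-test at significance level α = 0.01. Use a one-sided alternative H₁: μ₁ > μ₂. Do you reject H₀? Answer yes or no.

x̄₁=30.960, s₁=4.046, n₁=25
x̄₂=35.737, s₂=3.462, n₂=19
s_p² = [24·4.046² + 18·3.462²]/42 = 14.4915
SE = √(s_p²·(1/25+1/19)) = 1.1586
t = (30.960−35.737)/1.1586 = -4.1229
df = 42
p-value (one-sided, H₁ greater) = 0.99991
At α=0.01: p ≥ α → fail to reject H₀

reject H₀: no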